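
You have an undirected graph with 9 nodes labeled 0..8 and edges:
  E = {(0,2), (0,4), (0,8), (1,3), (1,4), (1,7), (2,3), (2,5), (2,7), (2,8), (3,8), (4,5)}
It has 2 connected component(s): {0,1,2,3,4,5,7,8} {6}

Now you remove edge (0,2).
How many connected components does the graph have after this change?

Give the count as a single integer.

Initial component count: 2
Remove (0,2): not a bridge. Count unchanged: 2.
  After removal, components: {0,1,2,3,4,5,7,8} {6}
New component count: 2

Answer: 2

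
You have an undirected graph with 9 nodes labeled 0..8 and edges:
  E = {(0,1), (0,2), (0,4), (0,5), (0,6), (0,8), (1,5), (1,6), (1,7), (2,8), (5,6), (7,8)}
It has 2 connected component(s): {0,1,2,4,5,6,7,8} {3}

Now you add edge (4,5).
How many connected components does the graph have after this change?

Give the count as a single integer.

Answer: 2

Derivation:
Initial component count: 2
Add (4,5): endpoints already in same component. Count unchanged: 2.
New component count: 2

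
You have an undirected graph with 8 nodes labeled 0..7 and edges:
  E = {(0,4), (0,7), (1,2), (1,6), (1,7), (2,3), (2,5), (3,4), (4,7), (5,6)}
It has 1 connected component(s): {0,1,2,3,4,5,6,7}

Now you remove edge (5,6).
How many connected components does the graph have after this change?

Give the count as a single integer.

Answer: 1

Derivation:
Initial component count: 1
Remove (5,6): not a bridge. Count unchanged: 1.
  After removal, components: {0,1,2,3,4,5,6,7}
New component count: 1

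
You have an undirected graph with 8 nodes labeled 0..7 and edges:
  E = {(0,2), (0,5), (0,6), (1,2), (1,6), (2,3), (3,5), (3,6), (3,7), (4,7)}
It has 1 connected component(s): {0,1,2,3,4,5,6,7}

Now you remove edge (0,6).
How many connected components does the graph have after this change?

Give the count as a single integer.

Initial component count: 1
Remove (0,6): not a bridge. Count unchanged: 1.
  After removal, components: {0,1,2,3,4,5,6,7}
New component count: 1

Answer: 1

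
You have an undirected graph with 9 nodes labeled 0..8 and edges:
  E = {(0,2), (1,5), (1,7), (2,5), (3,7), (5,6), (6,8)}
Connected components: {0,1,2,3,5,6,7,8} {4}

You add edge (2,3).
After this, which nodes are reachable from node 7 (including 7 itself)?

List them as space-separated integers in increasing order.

Before: nodes reachable from 7: {0,1,2,3,5,6,7,8}
Adding (2,3): both endpoints already in same component. Reachability from 7 unchanged.
After: nodes reachable from 7: {0,1,2,3,5,6,7,8}

Answer: 0 1 2 3 5 6 7 8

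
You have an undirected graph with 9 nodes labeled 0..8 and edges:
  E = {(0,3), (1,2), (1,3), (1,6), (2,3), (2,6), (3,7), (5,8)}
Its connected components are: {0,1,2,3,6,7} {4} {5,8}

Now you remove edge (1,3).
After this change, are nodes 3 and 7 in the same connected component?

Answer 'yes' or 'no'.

Initial components: {0,1,2,3,6,7} {4} {5,8}
Removing edge (1,3): not a bridge — component count unchanged at 3.
New components: {0,1,2,3,6,7} {4} {5,8}
Are 3 and 7 in the same component? yes

Answer: yes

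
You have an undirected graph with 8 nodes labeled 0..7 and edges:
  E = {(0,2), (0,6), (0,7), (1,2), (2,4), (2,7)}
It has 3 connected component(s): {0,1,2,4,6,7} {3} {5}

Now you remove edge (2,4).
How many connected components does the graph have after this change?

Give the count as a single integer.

Initial component count: 3
Remove (2,4): it was a bridge. Count increases: 3 -> 4.
  After removal, components: {0,1,2,6,7} {3} {4} {5}
New component count: 4

Answer: 4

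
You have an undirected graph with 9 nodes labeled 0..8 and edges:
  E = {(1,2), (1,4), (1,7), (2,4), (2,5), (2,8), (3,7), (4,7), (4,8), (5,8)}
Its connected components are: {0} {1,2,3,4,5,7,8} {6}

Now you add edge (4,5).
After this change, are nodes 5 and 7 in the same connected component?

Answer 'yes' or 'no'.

Initial components: {0} {1,2,3,4,5,7,8} {6}
Adding edge (4,5): both already in same component {1,2,3,4,5,7,8}. No change.
New components: {0} {1,2,3,4,5,7,8} {6}
Are 5 and 7 in the same component? yes

Answer: yes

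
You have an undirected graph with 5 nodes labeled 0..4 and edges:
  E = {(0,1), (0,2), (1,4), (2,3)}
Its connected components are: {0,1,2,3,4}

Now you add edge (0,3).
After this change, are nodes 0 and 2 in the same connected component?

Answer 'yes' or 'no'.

Initial components: {0,1,2,3,4}
Adding edge (0,3): both already in same component {0,1,2,3,4}. No change.
New components: {0,1,2,3,4}
Are 0 and 2 in the same component? yes

Answer: yes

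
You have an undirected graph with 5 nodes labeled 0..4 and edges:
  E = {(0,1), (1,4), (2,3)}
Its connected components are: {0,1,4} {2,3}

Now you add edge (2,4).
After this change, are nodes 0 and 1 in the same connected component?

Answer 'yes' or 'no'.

Initial components: {0,1,4} {2,3}
Adding edge (2,4): merges {2,3} and {0,1,4}.
New components: {0,1,2,3,4}
Are 0 and 1 in the same component? yes

Answer: yes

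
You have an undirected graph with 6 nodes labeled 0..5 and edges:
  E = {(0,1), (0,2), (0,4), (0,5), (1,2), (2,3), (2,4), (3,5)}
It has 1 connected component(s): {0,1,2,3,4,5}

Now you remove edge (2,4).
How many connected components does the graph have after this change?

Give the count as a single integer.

Initial component count: 1
Remove (2,4): not a bridge. Count unchanged: 1.
  After removal, components: {0,1,2,3,4,5}
New component count: 1

Answer: 1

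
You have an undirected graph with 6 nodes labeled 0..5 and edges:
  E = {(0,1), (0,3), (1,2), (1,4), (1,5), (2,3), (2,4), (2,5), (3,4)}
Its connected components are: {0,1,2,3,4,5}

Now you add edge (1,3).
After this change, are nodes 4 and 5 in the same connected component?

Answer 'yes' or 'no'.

Answer: yes

Derivation:
Initial components: {0,1,2,3,4,5}
Adding edge (1,3): both already in same component {0,1,2,3,4,5}. No change.
New components: {0,1,2,3,4,5}
Are 4 and 5 in the same component? yes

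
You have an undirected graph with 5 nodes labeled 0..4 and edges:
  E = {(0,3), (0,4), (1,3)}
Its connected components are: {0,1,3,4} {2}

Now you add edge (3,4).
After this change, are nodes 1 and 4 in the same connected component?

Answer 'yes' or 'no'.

Initial components: {0,1,3,4} {2}
Adding edge (3,4): both already in same component {0,1,3,4}. No change.
New components: {0,1,3,4} {2}
Are 1 and 4 in the same component? yes

Answer: yes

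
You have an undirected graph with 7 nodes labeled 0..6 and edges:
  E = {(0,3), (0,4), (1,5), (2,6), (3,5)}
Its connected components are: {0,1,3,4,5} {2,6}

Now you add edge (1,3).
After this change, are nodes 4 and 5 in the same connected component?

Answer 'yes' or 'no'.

Initial components: {0,1,3,4,5} {2,6}
Adding edge (1,3): both already in same component {0,1,3,4,5}. No change.
New components: {0,1,3,4,5} {2,6}
Are 4 and 5 in the same component? yes

Answer: yes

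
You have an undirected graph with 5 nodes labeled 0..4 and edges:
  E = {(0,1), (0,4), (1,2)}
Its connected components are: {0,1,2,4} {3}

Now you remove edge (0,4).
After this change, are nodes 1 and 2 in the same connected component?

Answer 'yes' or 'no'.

Answer: yes

Derivation:
Initial components: {0,1,2,4} {3}
Removing edge (0,4): it was a bridge — component count 2 -> 3.
New components: {0,1,2} {3} {4}
Are 1 and 2 in the same component? yes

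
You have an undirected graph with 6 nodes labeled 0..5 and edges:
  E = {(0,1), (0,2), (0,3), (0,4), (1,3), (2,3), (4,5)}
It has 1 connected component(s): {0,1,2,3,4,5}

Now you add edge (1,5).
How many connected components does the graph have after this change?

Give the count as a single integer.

Answer: 1

Derivation:
Initial component count: 1
Add (1,5): endpoints already in same component. Count unchanged: 1.
New component count: 1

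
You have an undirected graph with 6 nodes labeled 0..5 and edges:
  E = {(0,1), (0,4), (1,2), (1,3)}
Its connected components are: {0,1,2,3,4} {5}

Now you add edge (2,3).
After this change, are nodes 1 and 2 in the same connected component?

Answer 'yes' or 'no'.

Answer: yes

Derivation:
Initial components: {0,1,2,3,4} {5}
Adding edge (2,3): both already in same component {0,1,2,3,4}. No change.
New components: {0,1,2,3,4} {5}
Are 1 and 2 in the same component? yes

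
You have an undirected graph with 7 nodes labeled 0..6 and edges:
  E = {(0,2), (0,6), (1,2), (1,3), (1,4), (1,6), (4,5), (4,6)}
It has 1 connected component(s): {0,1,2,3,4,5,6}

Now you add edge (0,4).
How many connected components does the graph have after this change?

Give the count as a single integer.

Answer: 1

Derivation:
Initial component count: 1
Add (0,4): endpoints already in same component. Count unchanged: 1.
New component count: 1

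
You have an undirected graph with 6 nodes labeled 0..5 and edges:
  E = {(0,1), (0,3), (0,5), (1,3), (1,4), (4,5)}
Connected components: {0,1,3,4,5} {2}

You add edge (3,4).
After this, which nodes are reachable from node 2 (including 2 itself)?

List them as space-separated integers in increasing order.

Answer: 2

Derivation:
Before: nodes reachable from 2: {2}
Adding (3,4): both endpoints already in same component. Reachability from 2 unchanged.
After: nodes reachable from 2: {2}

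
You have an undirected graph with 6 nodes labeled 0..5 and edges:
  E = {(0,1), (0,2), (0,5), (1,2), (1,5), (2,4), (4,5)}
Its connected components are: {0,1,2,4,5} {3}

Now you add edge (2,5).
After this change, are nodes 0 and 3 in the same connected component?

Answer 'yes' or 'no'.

Answer: no

Derivation:
Initial components: {0,1,2,4,5} {3}
Adding edge (2,5): both already in same component {0,1,2,4,5}. No change.
New components: {0,1,2,4,5} {3}
Are 0 and 3 in the same component? no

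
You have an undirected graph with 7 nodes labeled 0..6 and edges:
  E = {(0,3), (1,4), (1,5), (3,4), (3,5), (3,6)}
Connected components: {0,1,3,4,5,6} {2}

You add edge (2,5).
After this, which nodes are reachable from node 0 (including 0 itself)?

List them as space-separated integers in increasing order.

Before: nodes reachable from 0: {0,1,3,4,5,6}
Adding (2,5): merges 0's component with another. Reachability grows.
After: nodes reachable from 0: {0,1,2,3,4,5,6}

Answer: 0 1 2 3 4 5 6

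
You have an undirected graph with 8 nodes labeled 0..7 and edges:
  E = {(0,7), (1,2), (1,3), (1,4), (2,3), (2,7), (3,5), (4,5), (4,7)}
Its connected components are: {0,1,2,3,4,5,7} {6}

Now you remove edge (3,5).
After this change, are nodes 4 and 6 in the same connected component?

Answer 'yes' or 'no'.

Initial components: {0,1,2,3,4,5,7} {6}
Removing edge (3,5): not a bridge — component count unchanged at 2.
New components: {0,1,2,3,4,5,7} {6}
Are 4 and 6 in the same component? no

Answer: no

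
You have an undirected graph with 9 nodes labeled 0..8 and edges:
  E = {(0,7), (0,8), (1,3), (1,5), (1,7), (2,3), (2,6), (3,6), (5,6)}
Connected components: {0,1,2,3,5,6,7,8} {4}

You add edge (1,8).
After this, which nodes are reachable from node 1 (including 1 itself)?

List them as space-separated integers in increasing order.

Before: nodes reachable from 1: {0,1,2,3,5,6,7,8}
Adding (1,8): both endpoints already in same component. Reachability from 1 unchanged.
After: nodes reachable from 1: {0,1,2,3,5,6,7,8}

Answer: 0 1 2 3 5 6 7 8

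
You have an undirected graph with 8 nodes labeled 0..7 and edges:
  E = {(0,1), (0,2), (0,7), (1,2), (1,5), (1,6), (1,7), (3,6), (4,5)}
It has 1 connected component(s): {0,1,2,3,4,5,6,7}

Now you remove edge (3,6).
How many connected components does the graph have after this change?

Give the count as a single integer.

Answer: 2

Derivation:
Initial component count: 1
Remove (3,6): it was a bridge. Count increases: 1 -> 2.
  After removal, components: {0,1,2,4,5,6,7} {3}
New component count: 2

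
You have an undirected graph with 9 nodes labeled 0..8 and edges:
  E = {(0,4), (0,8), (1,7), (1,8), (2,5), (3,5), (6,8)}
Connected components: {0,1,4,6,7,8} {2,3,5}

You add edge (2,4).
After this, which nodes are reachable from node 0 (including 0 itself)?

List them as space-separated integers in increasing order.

Answer: 0 1 2 3 4 5 6 7 8

Derivation:
Before: nodes reachable from 0: {0,1,4,6,7,8}
Adding (2,4): merges 0's component with another. Reachability grows.
After: nodes reachable from 0: {0,1,2,3,4,5,6,7,8}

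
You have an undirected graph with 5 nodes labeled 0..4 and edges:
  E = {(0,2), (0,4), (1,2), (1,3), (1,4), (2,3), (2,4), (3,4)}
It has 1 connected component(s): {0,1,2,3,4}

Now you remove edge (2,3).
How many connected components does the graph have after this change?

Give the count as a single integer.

Initial component count: 1
Remove (2,3): not a bridge. Count unchanged: 1.
  After removal, components: {0,1,2,3,4}
New component count: 1

Answer: 1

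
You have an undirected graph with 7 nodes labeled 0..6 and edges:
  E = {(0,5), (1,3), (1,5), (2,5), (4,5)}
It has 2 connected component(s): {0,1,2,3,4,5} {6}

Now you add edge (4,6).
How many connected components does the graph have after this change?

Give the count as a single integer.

Answer: 1

Derivation:
Initial component count: 2
Add (4,6): merges two components. Count decreases: 2 -> 1.
New component count: 1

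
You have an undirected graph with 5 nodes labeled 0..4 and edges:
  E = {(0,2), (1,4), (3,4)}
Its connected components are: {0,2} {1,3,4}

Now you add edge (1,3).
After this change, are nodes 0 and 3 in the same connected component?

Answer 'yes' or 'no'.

Answer: no

Derivation:
Initial components: {0,2} {1,3,4}
Adding edge (1,3): both already in same component {1,3,4}. No change.
New components: {0,2} {1,3,4}
Are 0 and 3 in the same component? no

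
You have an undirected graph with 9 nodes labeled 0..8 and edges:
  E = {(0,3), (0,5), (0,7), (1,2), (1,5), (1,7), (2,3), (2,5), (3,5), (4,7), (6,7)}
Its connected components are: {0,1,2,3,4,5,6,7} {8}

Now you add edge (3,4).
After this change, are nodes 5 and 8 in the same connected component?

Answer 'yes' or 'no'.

Initial components: {0,1,2,3,4,5,6,7} {8}
Adding edge (3,4): both already in same component {0,1,2,3,4,5,6,7}. No change.
New components: {0,1,2,3,4,5,6,7} {8}
Are 5 and 8 in the same component? no

Answer: no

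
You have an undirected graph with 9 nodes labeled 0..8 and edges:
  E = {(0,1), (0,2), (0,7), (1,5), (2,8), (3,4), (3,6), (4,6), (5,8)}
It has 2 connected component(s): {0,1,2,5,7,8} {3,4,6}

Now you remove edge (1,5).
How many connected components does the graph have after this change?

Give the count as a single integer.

Answer: 2

Derivation:
Initial component count: 2
Remove (1,5): not a bridge. Count unchanged: 2.
  After removal, components: {0,1,2,5,7,8} {3,4,6}
New component count: 2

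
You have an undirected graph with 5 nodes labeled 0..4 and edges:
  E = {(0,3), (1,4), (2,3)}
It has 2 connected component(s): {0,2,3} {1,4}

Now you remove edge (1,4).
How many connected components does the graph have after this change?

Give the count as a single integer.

Initial component count: 2
Remove (1,4): it was a bridge. Count increases: 2 -> 3.
  After removal, components: {0,2,3} {1} {4}
New component count: 3

Answer: 3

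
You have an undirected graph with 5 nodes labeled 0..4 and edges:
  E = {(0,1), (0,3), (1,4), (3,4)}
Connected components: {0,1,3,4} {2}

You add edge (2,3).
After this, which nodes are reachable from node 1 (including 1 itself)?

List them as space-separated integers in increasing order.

Answer: 0 1 2 3 4

Derivation:
Before: nodes reachable from 1: {0,1,3,4}
Adding (2,3): merges 1's component with another. Reachability grows.
After: nodes reachable from 1: {0,1,2,3,4}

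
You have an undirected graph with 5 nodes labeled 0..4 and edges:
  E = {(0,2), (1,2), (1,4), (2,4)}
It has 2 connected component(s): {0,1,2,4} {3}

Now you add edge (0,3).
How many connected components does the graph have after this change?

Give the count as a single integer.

Answer: 1

Derivation:
Initial component count: 2
Add (0,3): merges two components. Count decreases: 2 -> 1.
New component count: 1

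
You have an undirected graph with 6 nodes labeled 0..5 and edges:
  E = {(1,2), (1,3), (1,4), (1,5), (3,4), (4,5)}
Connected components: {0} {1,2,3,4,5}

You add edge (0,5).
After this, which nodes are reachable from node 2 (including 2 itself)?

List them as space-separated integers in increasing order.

Answer: 0 1 2 3 4 5

Derivation:
Before: nodes reachable from 2: {1,2,3,4,5}
Adding (0,5): merges 2's component with another. Reachability grows.
After: nodes reachable from 2: {0,1,2,3,4,5}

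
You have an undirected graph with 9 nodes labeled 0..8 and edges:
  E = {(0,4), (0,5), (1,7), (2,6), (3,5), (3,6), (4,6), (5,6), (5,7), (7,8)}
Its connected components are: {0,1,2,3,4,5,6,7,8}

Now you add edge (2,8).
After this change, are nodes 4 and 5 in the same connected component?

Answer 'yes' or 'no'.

Answer: yes

Derivation:
Initial components: {0,1,2,3,4,5,6,7,8}
Adding edge (2,8): both already in same component {0,1,2,3,4,5,6,7,8}. No change.
New components: {0,1,2,3,4,5,6,7,8}
Are 4 and 5 in the same component? yes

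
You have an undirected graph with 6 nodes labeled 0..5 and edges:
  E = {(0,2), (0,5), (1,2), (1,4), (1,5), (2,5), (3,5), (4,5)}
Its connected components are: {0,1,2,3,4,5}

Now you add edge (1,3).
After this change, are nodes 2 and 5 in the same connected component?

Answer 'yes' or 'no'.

Answer: yes

Derivation:
Initial components: {0,1,2,3,4,5}
Adding edge (1,3): both already in same component {0,1,2,3,4,5}. No change.
New components: {0,1,2,3,4,5}
Are 2 and 5 in the same component? yes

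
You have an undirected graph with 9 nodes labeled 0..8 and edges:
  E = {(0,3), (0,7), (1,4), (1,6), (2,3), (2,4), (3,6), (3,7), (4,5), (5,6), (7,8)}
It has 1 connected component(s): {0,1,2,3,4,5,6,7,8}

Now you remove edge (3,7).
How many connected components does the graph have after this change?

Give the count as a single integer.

Initial component count: 1
Remove (3,7): not a bridge. Count unchanged: 1.
  After removal, components: {0,1,2,3,4,5,6,7,8}
New component count: 1

Answer: 1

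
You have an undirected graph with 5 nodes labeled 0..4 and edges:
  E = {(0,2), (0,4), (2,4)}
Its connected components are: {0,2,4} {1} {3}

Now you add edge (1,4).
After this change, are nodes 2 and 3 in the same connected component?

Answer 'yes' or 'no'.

Answer: no

Derivation:
Initial components: {0,2,4} {1} {3}
Adding edge (1,4): merges {1} and {0,2,4}.
New components: {0,1,2,4} {3}
Are 2 and 3 in the same component? no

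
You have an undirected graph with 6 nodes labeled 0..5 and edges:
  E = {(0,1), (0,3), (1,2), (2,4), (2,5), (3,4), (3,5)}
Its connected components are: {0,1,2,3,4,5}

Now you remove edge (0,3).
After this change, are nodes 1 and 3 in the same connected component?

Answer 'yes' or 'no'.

Answer: yes

Derivation:
Initial components: {0,1,2,3,4,5}
Removing edge (0,3): not a bridge — component count unchanged at 1.
New components: {0,1,2,3,4,5}
Are 1 and 3 in the same component? yes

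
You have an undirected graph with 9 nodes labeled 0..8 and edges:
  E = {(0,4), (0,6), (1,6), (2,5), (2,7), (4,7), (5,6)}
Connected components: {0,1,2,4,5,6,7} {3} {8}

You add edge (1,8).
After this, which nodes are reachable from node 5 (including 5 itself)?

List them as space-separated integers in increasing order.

Before: nodes reachable from 5: {0,1,2,4,5,6,7}
Adding (1,8): merges 5's component with another. Reachability grows.
After: nodes reachable from 5: {0,1,2,4,5,6,7,8}

Answer: 0 1 2 4 5 6 7 8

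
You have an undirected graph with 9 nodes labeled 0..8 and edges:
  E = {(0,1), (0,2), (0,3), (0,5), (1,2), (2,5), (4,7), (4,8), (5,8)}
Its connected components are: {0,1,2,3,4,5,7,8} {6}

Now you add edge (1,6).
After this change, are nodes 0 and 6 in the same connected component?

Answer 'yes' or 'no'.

Initial components: {0,1,2,3,4,5,7,8} {6}
Adding edge (1,6): merges {0,1,2,3,4,5,7,8} and {6}.
New components: {0,1,2,3,4,5,6,7,8}
Are 0 and 6 in the same component? yes

Answer: yes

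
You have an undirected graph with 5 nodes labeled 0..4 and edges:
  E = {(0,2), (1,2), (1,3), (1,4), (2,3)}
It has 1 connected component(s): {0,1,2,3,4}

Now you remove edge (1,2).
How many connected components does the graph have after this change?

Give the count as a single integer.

Answer: 1

Derivation:
Initial component count: 1
Remove (1,2): not a bridge. Count unchanged: 1.
  After removal, components: {0,1,2,3,4}
New component count: 1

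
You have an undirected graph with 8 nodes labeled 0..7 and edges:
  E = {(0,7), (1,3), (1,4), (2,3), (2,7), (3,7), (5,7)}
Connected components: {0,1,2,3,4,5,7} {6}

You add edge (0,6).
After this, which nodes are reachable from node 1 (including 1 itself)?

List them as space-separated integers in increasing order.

Answer: 0 1 2 3 4 5 6 7

Derivation:
Before: nodes reachable from 1: {0,1,2,3,4,5,7}
Adding (0,6): merges 1's component with another. Reachability grows.
After: nodes reachable from 1: {0,1,2,3,4,5,6,7}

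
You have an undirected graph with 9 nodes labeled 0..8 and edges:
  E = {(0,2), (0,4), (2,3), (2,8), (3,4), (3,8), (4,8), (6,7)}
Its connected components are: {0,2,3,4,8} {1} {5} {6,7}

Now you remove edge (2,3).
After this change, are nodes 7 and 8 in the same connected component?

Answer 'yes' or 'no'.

Answer: no

Derivation:
Initial components: {0,2,3,4,8} {1} {5} {6,7}
Removing edge (2,3): not a bridge — component count unchanged at 4.
New components: {0,2,3,4,8} {1} {5} {6,7}
Are 7 and 8 in the same component? no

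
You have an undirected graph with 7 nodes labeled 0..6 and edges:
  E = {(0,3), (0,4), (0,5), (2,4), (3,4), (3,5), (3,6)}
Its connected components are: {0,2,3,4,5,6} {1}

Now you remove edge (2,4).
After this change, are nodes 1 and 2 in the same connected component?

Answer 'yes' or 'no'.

Answer: no

Derivation:
Initial components: {0,2,3,4,5,6} {1}
Removing edge (2,4): it was a bridge — component count 2 -> 3.
New components: {0,3,4,5,6} {1} {2}
Are 1 and 2 in the same component? no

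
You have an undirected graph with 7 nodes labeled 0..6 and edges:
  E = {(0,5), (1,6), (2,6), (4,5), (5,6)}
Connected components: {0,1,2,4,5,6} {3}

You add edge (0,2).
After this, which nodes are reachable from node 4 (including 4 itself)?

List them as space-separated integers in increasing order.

Before: nodes reachable from 4: {0,1,2,4,5,6}
Adding (0,2): both endpoints already in same component. Reachability from 4 unchanged.
After: nodes reachable from 4: {0,1,2,4,5,6}

Answer: 0 1 2 4 5 6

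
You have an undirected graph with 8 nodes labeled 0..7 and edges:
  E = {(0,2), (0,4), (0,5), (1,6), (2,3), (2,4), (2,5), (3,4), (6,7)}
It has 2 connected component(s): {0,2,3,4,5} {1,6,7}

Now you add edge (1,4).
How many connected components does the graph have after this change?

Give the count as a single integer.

Initial component count: 2
Add (1,4): merges two components. Count decreases: 2 -> 1.
New component count: 1

Answer: 1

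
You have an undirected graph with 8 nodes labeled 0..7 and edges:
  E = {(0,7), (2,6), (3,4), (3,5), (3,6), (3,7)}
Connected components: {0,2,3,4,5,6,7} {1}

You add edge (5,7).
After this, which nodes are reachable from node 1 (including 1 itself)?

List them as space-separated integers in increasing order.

Before: nodes reachable from 1: {1}
Adding (5,7): both endpoints already in same component. Reachability from 1 unchanged.
After: nodes reachable from 1: {1}

Answer: 1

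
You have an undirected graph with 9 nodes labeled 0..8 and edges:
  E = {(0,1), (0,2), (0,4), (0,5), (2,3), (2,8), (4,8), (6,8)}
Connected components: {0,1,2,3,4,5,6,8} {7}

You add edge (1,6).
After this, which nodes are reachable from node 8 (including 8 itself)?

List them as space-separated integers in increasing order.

Answer: 0 1 2 3 4 5 6 8

Derivation:
Before: nodes reachable from 8: {0,1,2,3,4,5,6,8}
Adding (1,6): both endpoints already in same component. Reachability from 8 unchanged.
After: nodes reachable from 8: {0,1,2,3,4,5,6,8}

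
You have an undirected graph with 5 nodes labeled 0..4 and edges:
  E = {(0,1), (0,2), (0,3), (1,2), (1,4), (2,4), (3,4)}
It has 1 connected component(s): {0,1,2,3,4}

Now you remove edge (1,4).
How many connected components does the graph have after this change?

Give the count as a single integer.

Answer: 1

Derivation:
Initial component count: 1
Remove (1,4): not a bridge. Count unchanged: 1.
  After removal, components: {0,1,2,3,4}
New component count: 1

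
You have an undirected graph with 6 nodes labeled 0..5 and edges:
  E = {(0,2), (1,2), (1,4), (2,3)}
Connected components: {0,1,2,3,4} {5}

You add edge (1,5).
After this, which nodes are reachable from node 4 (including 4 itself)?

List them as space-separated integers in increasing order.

Before: nodes reachable from 4: {0,1,2,3,4}
Adding (1,5): merges 4's component with another. Reachability grows.
After: nodes reachable from 4: {0,1,2,3,4,5}

Answer: 0 1 2 3 4 5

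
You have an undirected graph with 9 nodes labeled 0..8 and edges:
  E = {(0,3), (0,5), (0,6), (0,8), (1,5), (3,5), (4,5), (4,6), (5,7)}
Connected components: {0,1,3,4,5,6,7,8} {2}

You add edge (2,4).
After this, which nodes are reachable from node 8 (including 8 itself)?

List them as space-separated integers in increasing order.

Before: nodes reachable from 8: {0,1,3,4,5,6,7,8}
Adding (2,4): merges 8's component with another. Reachability grows.
After: nodes reachable from 8: {0,1,2,3,4,5,6,7,8}

Answer: 0 1 2 3 4 5 6 7 8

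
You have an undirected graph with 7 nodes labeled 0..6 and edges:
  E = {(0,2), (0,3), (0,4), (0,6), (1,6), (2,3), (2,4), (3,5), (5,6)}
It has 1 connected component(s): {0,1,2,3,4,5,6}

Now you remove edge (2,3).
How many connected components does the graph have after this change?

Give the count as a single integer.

Initial component count: 1
Remove (2,3): not a bridge. Count unchanged: 1.
  After removal, components: {0,1,2,3,4,5,6}
New component count: 1

Answer: 1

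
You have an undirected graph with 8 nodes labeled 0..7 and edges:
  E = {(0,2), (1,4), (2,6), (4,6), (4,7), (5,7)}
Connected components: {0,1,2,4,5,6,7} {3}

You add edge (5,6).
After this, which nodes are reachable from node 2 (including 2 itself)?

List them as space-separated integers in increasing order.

Before: nodes reachable from 2: {0,1,2,4,5,6,7}
Adding (5,6): both endpoints already in same component. Reachability from 2 unchanged.
After: nodes reachable from 2: {0,1,2,4,5,6,7}

Answer: 0 1 2 4 5 6 7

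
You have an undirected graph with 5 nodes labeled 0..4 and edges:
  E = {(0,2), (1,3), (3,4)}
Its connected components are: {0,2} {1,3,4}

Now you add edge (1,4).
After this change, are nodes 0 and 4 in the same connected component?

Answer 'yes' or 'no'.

Initial components: {0,2} {1,3,4}
Adding edge (1,4): both already in same component {1,3,4}. No change.
New components: {0,2} {1,3,4}
Are 0 and 4 in the same component? no

Answer: no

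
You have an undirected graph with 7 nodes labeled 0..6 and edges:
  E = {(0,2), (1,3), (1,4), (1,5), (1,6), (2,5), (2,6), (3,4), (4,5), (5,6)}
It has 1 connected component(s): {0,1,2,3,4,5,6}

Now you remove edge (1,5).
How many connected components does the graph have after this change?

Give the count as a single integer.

Initial component count: 1
Remove (1,5): not a bridge. Count unchanged: 1.
  After removal, components: {0,1,2,3,4,5,6}
New component count: 1

Answer: 1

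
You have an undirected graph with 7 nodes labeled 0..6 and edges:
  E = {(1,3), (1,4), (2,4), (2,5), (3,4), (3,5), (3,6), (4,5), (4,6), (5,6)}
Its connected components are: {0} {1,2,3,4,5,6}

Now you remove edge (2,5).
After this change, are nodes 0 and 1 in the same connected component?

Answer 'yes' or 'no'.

Initial components: {0} {1,2,3,4,5,6}
Removing edge (2,5): not a bridge — component count unchanged at 2.
New components: {0} {1,2,3,4,5,6}
Are 0 and 1 in the same component? no

Answer: no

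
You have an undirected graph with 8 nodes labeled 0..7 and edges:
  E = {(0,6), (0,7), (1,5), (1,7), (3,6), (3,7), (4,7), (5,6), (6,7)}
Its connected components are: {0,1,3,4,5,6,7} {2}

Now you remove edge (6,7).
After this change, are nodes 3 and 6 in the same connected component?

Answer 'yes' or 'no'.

Answer: yes

Derivation:
Initial components: {0,1,3,4,5,6,7} {2}
Removing edge (6,7): not a bridge — component count unchanged at 2.
New components: {0,1,3,4,5,6,7} {2}
Are 3 and 6 in the same component? yes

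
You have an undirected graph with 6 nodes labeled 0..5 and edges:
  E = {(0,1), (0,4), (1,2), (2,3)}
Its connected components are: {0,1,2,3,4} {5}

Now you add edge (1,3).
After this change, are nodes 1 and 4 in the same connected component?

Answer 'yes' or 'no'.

Initial components: {0,1,2,3,4} {5}
Adding edge (1,3): both already in same component {0,1,2,3,4}. No change.
New components: {0,1,2,3,4} {5}
Are 1 and 4 in the same component? yes

Answer: yes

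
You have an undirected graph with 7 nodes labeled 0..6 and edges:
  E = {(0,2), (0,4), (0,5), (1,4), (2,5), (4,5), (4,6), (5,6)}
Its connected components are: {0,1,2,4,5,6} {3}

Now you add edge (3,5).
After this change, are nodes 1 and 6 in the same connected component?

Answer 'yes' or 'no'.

Answer: yes

Derivation:
Initial components: {0,1,2,4,5,6} {3}
Adding edge (3,5): merges {3} and {0,1,2,4,5,6}.
New components: {0,1,2,3,4,5,6}
Are 1 and 6 in the same component? yes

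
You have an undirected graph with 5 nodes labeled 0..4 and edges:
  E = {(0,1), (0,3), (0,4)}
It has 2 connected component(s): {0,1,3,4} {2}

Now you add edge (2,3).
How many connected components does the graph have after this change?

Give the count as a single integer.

Initial component count: 2
Add (2,3): merges two components. Count decreases: 2 -> 1.
New component count: 1

Answer: 1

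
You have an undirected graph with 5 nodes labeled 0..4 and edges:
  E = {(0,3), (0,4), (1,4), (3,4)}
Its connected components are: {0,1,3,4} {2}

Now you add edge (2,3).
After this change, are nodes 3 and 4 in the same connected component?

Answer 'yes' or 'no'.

Answer: yes

Derivation:
Initial components: {0,1,3,4} {2}
Adding edge (2,3): merges {2} and {0,1,3,4}.
New components: {0,1,2,3,4}
Are 3 and 4 in the same component? yes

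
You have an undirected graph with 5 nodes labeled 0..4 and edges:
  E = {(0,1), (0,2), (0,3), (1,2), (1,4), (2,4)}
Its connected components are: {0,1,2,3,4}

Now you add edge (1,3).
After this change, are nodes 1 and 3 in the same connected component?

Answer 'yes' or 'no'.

Answer: yes

Derivation:
Initial components: {0,1,2,3,4}
Adding edge (1,3): both already in same component {0,1,2,3,4}. No change.
New components: {0,1,2,3,4}
Are 1 and 3 in the same component? yes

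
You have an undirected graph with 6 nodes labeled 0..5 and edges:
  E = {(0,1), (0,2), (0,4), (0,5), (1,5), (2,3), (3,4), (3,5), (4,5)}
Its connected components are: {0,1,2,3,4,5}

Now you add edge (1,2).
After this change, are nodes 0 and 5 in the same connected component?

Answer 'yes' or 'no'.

Answer: yes

Derivation:
Initial components: {0,1,2,3,4,5}
Adding edge (1,2): both already in same component {0,1,2,3,4,5}. No change.
New components: {0,1,2,3,4,5}
Are 0 and 5 in the same component? yes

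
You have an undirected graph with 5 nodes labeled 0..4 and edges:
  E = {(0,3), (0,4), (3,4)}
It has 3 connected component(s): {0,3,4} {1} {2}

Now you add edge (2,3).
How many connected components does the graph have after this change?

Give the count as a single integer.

Answer: 2

Derivation:
Initial component count: 3
Add (2,3): merges two components. Count decreases: 3 -> 2.
New component count: 2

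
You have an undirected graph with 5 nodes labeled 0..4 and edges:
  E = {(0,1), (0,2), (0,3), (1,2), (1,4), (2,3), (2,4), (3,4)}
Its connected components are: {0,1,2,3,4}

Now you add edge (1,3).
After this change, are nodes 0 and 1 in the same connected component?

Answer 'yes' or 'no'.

Answer: yes

Derivation:
Initial components: {0,1,2,3,4}
Adding edge (1,3): both already in same component {0,1,2,3,4}. No change.
New components: {0,1,2,3,4}
Are 0 and 1 in the same component? yes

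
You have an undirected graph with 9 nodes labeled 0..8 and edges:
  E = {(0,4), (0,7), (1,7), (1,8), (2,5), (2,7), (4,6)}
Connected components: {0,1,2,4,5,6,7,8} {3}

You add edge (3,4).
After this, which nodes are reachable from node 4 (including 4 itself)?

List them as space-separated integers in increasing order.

Before: nodes reachable from 4: {0,1,2,4,5,6,7,8}
Adding (3,4): merges 4's component with another. Reachability grows.
After: nodes reachable from 4: {0,1,2,3,4,5,6,7,8}

Answer: 0 1 2 3 4 5 6 7 8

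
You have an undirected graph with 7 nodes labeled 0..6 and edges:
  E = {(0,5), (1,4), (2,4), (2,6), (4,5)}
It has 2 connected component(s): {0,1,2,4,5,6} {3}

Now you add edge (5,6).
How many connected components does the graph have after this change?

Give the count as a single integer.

Initial component count: 2
Add (5,6): endpoints already in same component. Count unchanged: 2.
New component count: 2

Answer: 2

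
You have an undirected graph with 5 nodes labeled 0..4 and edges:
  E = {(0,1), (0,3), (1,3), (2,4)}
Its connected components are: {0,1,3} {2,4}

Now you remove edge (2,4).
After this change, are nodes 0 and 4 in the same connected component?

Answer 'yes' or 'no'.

Initial components: {0,1,3} {2,4}
Removing edge (2,4): it was a bridge — component count 2 -> 3.
New components: {0,1,3} {2} {4}
Are 0 and 4 in the same component? no

Answer: no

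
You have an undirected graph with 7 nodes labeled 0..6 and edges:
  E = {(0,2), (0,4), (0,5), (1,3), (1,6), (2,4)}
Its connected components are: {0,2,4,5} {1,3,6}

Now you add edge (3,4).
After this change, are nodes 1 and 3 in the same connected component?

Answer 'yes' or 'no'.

Answer: yes

Derivation:
Initial components: {0,2,4,5} {1,3,6}
Adding edge (3,4): merges {1,3,6} and {0,2,4,5}.
New components: {0,1,2,3,4,5,6}
Are 1 and 3 in the same component? yes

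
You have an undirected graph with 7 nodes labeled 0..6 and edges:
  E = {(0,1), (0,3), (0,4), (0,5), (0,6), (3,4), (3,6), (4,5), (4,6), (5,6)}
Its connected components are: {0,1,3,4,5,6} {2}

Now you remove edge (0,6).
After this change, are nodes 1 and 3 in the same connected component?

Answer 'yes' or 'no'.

Initial components: {0,1,3,4,5,6} {2}
Removing edge (0,6): not a bridge — component count unchanged at 2.
New components: {0,1,3,4,5,6} {2}
Are 1 and 3 in the same component? yes

Answer: yes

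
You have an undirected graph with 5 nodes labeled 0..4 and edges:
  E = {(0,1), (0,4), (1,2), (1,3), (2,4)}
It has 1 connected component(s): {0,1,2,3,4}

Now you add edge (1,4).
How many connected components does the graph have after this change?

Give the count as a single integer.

Answer: 1

Derivation:
Initial component count: 1
Add (1,4): endpoints already in same component. Count unchanged: 1.
New component count: 1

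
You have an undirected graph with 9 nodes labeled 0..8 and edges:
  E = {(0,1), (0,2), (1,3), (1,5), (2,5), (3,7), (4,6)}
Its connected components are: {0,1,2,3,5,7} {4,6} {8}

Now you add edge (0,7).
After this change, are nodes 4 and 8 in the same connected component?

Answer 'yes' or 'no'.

Answer: no

Derivation:
Initial components: {0,1,2,3,5,7} {4,6} {8}
Adding edge (0,7): both already in same component {0,1,2,3,5,7}. No change.
New components: {0,1,2,3,5,7} {4,6} {8}
Are 4 and 8 in the same component? no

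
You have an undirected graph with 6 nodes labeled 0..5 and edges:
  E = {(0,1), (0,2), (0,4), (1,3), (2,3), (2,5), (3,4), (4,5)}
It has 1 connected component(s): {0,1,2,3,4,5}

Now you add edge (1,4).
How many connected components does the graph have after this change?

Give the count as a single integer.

Initial component count: 1
Add (1,4): endpoints already in same component. Count unchanged: 1.
New component count: 1

Answer: 1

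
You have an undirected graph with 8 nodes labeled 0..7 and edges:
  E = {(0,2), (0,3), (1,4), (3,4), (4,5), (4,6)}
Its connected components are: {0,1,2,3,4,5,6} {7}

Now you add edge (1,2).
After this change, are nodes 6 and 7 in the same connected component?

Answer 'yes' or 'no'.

Initial components: {0,1,2,3,4,5,6} {7}
Adding edge (1,2): both already in same component {0,1,2,3,4,5,6}. No change.
New components: {0,1,2,3,4,5,6} {7}
Are 6 and 7 in the same component? no

Answer: no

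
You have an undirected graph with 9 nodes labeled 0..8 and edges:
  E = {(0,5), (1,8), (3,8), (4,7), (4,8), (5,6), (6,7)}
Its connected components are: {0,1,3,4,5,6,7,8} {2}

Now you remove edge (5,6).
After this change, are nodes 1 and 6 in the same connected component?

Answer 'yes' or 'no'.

Initial components: {0,1,3,4,5,6,7,8} {2}
Removing edge (5,6): it was a bridge — component count 2 -> 3.
New components: {0,5} {1,3,4,6,7,8} {2}
Are 1 and 6 in the same component? yes

Answer: yes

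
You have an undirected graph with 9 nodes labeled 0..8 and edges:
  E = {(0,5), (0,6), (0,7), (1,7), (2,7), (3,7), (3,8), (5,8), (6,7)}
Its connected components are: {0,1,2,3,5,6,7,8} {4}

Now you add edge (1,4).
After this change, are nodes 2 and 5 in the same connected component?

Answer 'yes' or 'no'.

Answer: yes

Derivation:
Initial components: {0,1,2,3,5,6,7,8} {4}
Adding edge (1,4): merges {0,1,2,3,5,6,7,8} and {4}.
New components: {0,1,2,3,4,5,6,7,8}
Are 2 and 5 in the same component? yes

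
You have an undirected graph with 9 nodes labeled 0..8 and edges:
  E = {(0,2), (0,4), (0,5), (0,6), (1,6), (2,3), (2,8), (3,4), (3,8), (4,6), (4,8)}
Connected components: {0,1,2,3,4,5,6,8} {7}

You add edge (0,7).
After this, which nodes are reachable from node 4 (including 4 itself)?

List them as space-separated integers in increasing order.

Before: nodes reachable from 4: {0,1,2,3,4,5,6,8}
Adding (0,7): merges 4's component with another. Reachability grows.
After: nodes reachable from 4: {0,1,2,3,4,5,6,7,8}

Answer: 0 1 2 3 4 5 6 7 8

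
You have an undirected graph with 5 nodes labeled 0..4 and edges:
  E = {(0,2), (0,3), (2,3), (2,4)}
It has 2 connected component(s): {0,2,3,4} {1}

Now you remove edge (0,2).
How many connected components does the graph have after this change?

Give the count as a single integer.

Answer: 2

Derivation:
Initial component count: 2
Remove (0,2): not a bridge. Count unchanged: 2.
  After removal, components: {0,2,3,4} {1}
New component count: 2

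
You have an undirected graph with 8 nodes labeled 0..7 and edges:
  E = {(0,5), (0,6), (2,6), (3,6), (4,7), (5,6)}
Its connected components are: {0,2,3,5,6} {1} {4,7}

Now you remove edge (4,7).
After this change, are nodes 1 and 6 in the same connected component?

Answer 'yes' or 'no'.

Initial components: {0,2,3,5,6} {1} {4,7}
Removing edge (4,7): it was a bridge — component count 3 -> 4.
New components: {0,2,3,5,6} {1} {4} {7}
Are 1 and 6 in the same component? no

Answer: no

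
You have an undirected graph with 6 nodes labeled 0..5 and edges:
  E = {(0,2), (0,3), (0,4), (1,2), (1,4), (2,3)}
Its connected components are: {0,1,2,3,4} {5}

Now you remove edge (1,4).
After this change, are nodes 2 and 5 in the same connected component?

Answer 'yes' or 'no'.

Answer: no

Derivation:
Initial components: {0,1,2,3,4} {5}
Removing edge (1,4): not a bridge — component count unchanged at 2.
New components: {0,1,2,3,4} {5}
Are 2 and 5 in the same component? no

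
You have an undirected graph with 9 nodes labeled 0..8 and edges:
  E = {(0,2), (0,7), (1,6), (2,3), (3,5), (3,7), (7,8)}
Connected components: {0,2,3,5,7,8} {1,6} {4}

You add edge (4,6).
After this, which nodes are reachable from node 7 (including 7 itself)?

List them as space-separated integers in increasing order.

Answer: 0 2 3 5 7 8

Derivation:
Before: nodes reachable from 7: {0,2,3,5,7,8}
Adding (4,6): merges two components, but neither contains 7. Reachability from 7 unchanged.
After: nodes reachable from 7: {0,2,3,5,7,8}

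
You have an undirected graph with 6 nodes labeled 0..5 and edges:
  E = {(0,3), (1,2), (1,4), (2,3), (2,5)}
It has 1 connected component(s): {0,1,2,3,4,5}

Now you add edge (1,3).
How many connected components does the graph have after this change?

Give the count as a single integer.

Initial component count: 1
Add (1,3): endpoints already in same component. Count unchanged: 1.
New component count: 1

Answer: 1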